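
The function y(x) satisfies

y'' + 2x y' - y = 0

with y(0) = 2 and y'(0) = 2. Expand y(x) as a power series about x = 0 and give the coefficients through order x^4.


Ansatz: y(x) = sum_{n>=0} a_n x^n, so y'(x) = sum_{n>=1} n a_n x^(n-1) and y''(x) = sum_{n>=2} n(n-1) a_n x^(n-2).
Substitute into P(x) y'' + Q(x) y' + R(x) y = 0 with P(x) = 1, Q(x) = 2x, R(x) = -1, and match powers of x.
Initial conditions: a_0 = 2, a_1 = 2.
Setting the coefficient of each power of x to zero and solving order by order (substituting the coefficients already found):
  x^0: 2 a_2 - a_0 = 0  ->  2 a_2 = a_0 = 2  ->  a_2 = 1
  x^1: 6 a_3 + a_1 = 0  ->  6 a_3 = -a_1 = -2  ->  a_3 = -1/3
  x^2: 12 a_4 + 3 a_2 = 0  ->  12 a_4 = -3 a_2 = -3  ->  a_4 = -1/4
Truncated series: y(x) = 2 + 2 x + x^2 - (1/3) x^3 - (1/4) x^4 + O(x^5).

a_0 = 2; a_1 = 2; a_2 = 1; a_3 = -1/3; a_4 = -1/4


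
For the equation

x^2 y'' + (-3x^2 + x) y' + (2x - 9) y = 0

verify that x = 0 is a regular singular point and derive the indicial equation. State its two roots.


Divide by x^2 to reach normal form y'' + P_1(x) y' + P_2(x) y = 0 with P_1(x) = -3 + 1/x and P_2(x) = 2/x - 9/x^2.
x = 0 is a singular point because the y'-coefficient -3 + 1/x has a pole at x = 0 and the y-coefficient 2/x - 9/x^2 has a pole at x = 0.
It is a regular singular point because x P_1(x) = p(x) = 1 - 3x and x^2 P_2(x) = q(x) = 2x - 9 are polynomials, hence analytic at x = 0.
p(0) = 1,  q(0) = -9.
Indicial equation: r(r-1) + p(0) r + q(0) = 0, i.e. r^2 + (p(0) - 1) r + q(0) = 0, i.e. r^2 - 9 = 0.
Discriminant: (0)^2 - 4(-9) = 36, so r = (0 ± 6)/2.
Solving: r_1 = 3, r_2 = -3.

indicial: r^2 - 9 = 0; roots r_1 = 3, r_2 = -3


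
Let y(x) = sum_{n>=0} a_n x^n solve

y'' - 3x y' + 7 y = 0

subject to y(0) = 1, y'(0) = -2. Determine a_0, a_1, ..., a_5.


Ansatz: y(x) = sum_{n>=0} a_n x^n, so y'(x) = sum_{n>=1} n a_n x^(n-1) and y''(x) = sum_{n>=2} n(n-1) a_n x^(n-2).
Substitute into P(x) y'' + Q(x) y' + R(x) y = 0 with P(x) = 1, Q(x) = -3x, R(x) = 7, and match powers of x.
Initial conditions: a_0 = 1, a_1 = -2.
Setting the coefficient of each power of x to zero and solving order by order (substituting the coefficients already found):
  x^0: 2 a_2 + 7 a_0 = 0  ->  2 a_2 = -7 a_0 = -7  ->  a_2 = -7/2
  x^1: 6 a_3 + 4 a_1 = 0  ->  6 a_3 = -4 a_1 = 8  ->  a_3 = 4/3
  x^2: 12 a_4 + a_2 = 0  ->  12 a_4 = -a_2 = 7/2  ->  a_4 = 7/24
  x^3: 20 a_5 - 2 a_3 = 0  ->  20 a_5 = 2 a_3 = 8/3  ->  a_5 = 2/15
Truncated series: y(x) = 1 - 2 x - (7/2) x^2 + (4/3) x^3 + (7/24) x^4 + (2/15) x^5 + O(x^6).

a_0 = 1; a_1 = -2; a_2 = -7/2; a_3 = 4/3; a_4 = 7/24; a_5 = 2/15


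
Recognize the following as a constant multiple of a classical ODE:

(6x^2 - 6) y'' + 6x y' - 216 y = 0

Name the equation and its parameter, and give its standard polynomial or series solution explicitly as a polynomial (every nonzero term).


All three coefficients share the factor -6; dividing through by -6 gives  (1 - x^2) y'' - x y' + 36 y = 0.
This matches the Chebyshev equation (1 - x^2) y'' - x y' + n^2 y = 0 (note the -x y' term, not -2x y') with n^2 = 36, so n = 6; the polynomial solution is T_6(x).
With y = sum_k a_k x^k, matching x^k gives (k+2)(k+1) a_{k+2} = (k^2 - n^2) a_k = (k - 6)(k + 6) a_k. The right side vanishes at k = 6, so the series with the parity of 6 terminates at degree 6.
Standard normalization: leading coefficient of T_n is 2^(n-1), so a_6 = 2^5 = 32. Work downward with a_k = (k+1)(k+2) a_{k+2} / ((k - 6)(k + 6)):
  a_4 = (5)(6)(32) / ((4 - 6)(4 + 6)) = 960/(-20) = -48
  a_2 = (3)(4)(-48) / ((2 - 6)(2 + 6)) = -576/(-32) = 18
  a_0 = (1)(2)(18) / ((0 - 6)(0 + 6)) = 36/(-36) = -1
Hence T_6(x) = 32 x^6 - 48 x^4 + 18 x^2 - 1.

T_6(x); series = 32 x^6 - 48 x^4 + 18 x^2 - 1


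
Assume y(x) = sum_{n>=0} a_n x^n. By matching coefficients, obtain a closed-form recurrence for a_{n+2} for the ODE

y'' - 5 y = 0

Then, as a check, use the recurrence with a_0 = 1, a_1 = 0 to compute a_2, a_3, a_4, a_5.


Substitute y = sum_n a_n x^n into y'' + (const) y = 0.
y''(x) = sum_{n>=0} (n+2)(n+1) a_{n+2} x^n.
The ODE becomes sum_n [(n+2)(n+1) a_{n+2} - 5 a_n] x^n = 0.
Setting each coefficient to zero gives the recurrence:
  (n+2)(n+1) a_{n+2} - 5 a_n = 0,
  a_{n+2} = 5 / ((n+1)(n+2)) a_n.

Check with a_0 = 1, a_1 = 0 (apply the recurrence for n = 0, 1, 2, 3): a_0 = 1, a_1 = 0, a_2 = 5/2, a_3 = 0, a_4 = 25/24, a_5 = 0.

a_{n+2} = 5/((n+1)(n+2)) * a_n; check: a_0 = 1, a_1 = 0, a_2 = 5/2, a_3 = 0, a_4 = 25/24, a_5 = 0


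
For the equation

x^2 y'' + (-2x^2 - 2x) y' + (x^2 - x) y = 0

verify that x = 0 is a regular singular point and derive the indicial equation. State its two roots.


Divide by x^2 to reach normal form y'' + P_1(x) y' + P_2(x) y = 0 with P_1(x) = -2 - 2/x and P_2(x) = 1 - 1/x.
x = 0 is a singular point because the y'-coefficient -2 - 2/x has a pole at x = 0 and the y-coefficient 1 - 1/x has a pole at x = 0.
It is a regular singular point because x P_1(x) = p(x) = -2x - 2 and x^2 P_2(x) = q(x) = x^2 - x are polynomials, hence analytic at x = 0.
p(0) = -2,  q(0) = 0.
Indicial equation: r(r-1) + p(0) r + q(0) = 0, i.e. r^2 + (p(0) - 1) r + q(0) = 0, i.e. r^2 - 3 r = 0.
Discriminant: (-3)^2 - 4(0) = 9, so r = (3 ± 3)/2.
Solving: r_1 = 3, r_2 = 0.

indicial: r^2 - 3 r = 0; roots r_1 = 3, r_2 = 0


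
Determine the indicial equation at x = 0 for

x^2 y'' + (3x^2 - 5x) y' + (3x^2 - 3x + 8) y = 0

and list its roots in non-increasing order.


Divide by x^2 to reach normal form y'' + P_1(x) y' + P_2(x) y = 0 with P_1(x) = 3 - 5/x and P_2(x) = 3 - 3/x + 8/x^2.
x = 0 is a singular point because the y'-coefficient 3 - 5/x has a pole at x = 0 and the y-coefficient 3 - 3/x + 8/x^2 has a pole at x = 0.
It is a regular singular point because x P_1(x) = p(x) = 3x - 5 and x^2 P_2(x) = q(x) = 3x^2 - 3x + 8 are polynomials, hence analytic at x = 0.
p(0) = -5,  q(0) = 8.
Indicial equation: r(r-1) + p(0) r + q(0) = 0, i.e. r^2 + (p(0) - 1) r + q(0) = 0, i.e. r^2 - 6 r + 8 = 0.
Discriminant: (-6)^2 - 4(8) = 4, so r = (6 ± 2)/2.
Solving: r_1 = 4, r_2 = 2.

indicial: r^2 - 6 r + 8 = 0; roots r_1 = 4, r_2 = 2


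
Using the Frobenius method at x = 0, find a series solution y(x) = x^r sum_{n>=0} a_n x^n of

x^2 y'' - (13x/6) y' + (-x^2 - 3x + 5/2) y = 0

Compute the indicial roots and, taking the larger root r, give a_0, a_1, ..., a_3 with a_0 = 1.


Write in Frobenius form y'' + (p(x)/x) y' + (q(x)/x^2) y = 0:
  p(x) = -13/6,  q(x) = -x^2 - 3x + 5/2.
Indicial equation: r(r-1) + (-13/6) r + (5/2) = 0 -> roots r_1 = 5/3, r_2 = 3/2.
Take r = r_1 = 5/3. Let y(x) = x^r sum_{n>=0} a_n x^n with a_0 = 1.
Substitute y = x^r sum a_n x^n and match x^{r+n}. The recurrence is
  D(n) a_n - 3 a_{n-1} - 1 a_{n-2} = 0,  where D(n) = (r+n)(r+n-1) + (-13/6)(r+n) + (5/2).
  a_n = [3 a_{n-1} + 1 a_{n-2}] / D(n).
Since the indicial polynomial factors as (r - r_1)(r - r_2), D(n) = (r_1 + n - r_1)(r_1 + n - r_2) = n(n + 1/6).
Evaluating step by step (a_0 = 1):
  n = 1: D(1) = 1(1 + 1/6) = 7/6; numerator = 3(1) = 3; a_1 = (3)/(7/6) = 18/7
  n = 2: D(2) = 2(2 + 1/6) = 13/3; numerator = 3(18/7) + 1(1) = 61/7; a_2 = (61/7)/(13/3) = 183/91
  n = 3: D(3) = 3(3 + 1/6) = 19/2; numerator = 3(183/91) + 1(18/7) = 783/91; a_3 = (783/91)/(19/2) = 1566/1729

r = 5/3; a_0 = 1; a_1 = 18/7; a_2 = 183/91; a_3 = 1566/1729


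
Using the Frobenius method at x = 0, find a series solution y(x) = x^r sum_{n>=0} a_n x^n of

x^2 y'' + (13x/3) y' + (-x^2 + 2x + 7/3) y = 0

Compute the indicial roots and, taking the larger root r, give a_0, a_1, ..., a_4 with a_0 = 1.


Write in Frobenius form y'' + (p(x)/x) y' + (q(x)/x^2) y = 0:
  p(x) = 13/3,  q(x) = -x^2 + 2x + 7/3.
Indicial equation: r(r-1) + (13/3) r + (7/3) = 0 -> roots r_1 = -1, r_2 = -7/3.
Take r = r_1 = -1. Let y(x) = x^r sum_{n>=0} a_n x^n with a_0 = 1.
Substitute y = x^r sum a_n x^n and match x^{r+n}. The recurrence is
  D(n) a_n + 2 a_{n-1} - 1 a_{n-2} = 0,  where D(n) = (r+n)(r+n-1) + (13/3)(r+n) + (7/3).
  a_n = [-2 a_{n-1} + 1 a_{n-2}] / D(n).
Since the indicial polynomial factors as (r - r_1)(r - r_2), D(n) = (r_1 + n - r_1)(r_1 + n - r_2) = n(n + 4/3).
Evaluating step by step (a_0 = 1):
  n = 1: D(1) = 1(1 + 4/3) = 7/3; numerator = -2(1) = -2; a_1 = (-2)/(7/3) = -6/7
  n = 2: D(2) = 2(2 + 4/3) = 20/3; numerator = -2(-6/7) + 1(1) = 19/7; a_2 = (19/7)/(20/3) = 57/140
  n = 3: D(3) = 3(3 + 4/3) = 13; numerator = -2(57/140) + 1(-6/7) = -117/70; a_3 = (-117/70)/(13) = -9/70
  n = 4: D(4) = 4(4 + 4/3) = 64/3; numerator = -2(-9/70) + 1(57/140) = 93/140; a_4 = (93/140)/(64/3) = 279/8960

r = -1; a_0 = 1; a_1 = -6/7; a_2 = 57/140; a_3 = -9/70; a_4 = 279/8960


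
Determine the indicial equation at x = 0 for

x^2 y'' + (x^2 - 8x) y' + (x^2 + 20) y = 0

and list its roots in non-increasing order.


Divide by x^2 to reach normal form y'' + P_1(x) y' + P_2(x) y = 0 with P_1(x) = 1 - 8/x and P_2(x) = 1 + 20/x^2.
x = 0 is a singular point because the y'-coefficient 1 - 8/x has a pole at x = 0 and the y-coefficient 1 + 20/x^2 has a pole at x = 0.
It is a regular singular point because x P_1(x) = p(x) = x - 8 and x^2 P_2(x) = q(x) = x^2 + 20 are polynomials, hence analytic at x = 0.
p(0) = -8,  q(0) = 20.
Indicial equation: r(r-1) + p(0) r + q(0) = 0, i.e. r^2 + (p(0) - 1) r + q(0) = 0, i.e. r^2 - 9 r + 20 = 0.
Discriminant: (-9)^2 - 4(20) = 1, so r = (9 ± 1)/2.
Solving: r_1 = 5, r_2 = 4.

indicial: r^2 - 9 r + 20 = 0; roots r_1 = 5, r_2 = 4


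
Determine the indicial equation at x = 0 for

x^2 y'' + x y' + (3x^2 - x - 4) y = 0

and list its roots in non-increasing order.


Divide by x^2 to reach normal form y'' + P_1(x) y' + P_2(x) y = 0 with P_1(x) = 1/x and P_2(x) = 3 - 1/x - 4/x^2.
x = 0 is a singular point because the y'-coefficient 1/x has a pole at x = 0 and the y-coefficient 3 - 1/x - 4/x^2 has a pole at x = 0.
It is a regular singular point because x P_1(x) = p(x) = 1 and x^2 P_2(x) = q(x) = 3x^2 - x - 4 are polynomials, hence analytic at x = 0.
p(0) = 1,  q(0) = -4.
Indicial equation: r(r-1) + p(0) r + q(0) = 0, i.e. r^2 + (p(0) - 1) r + q(0) = 0, i.e. r^2 - 4 = 0.
Discriminant: (0)^2 - 4(-4) = 16, so r = (0 ± 4)/2.
Solving: r_1 = 2, r_2 = -2.

indicial: r^2 - 4 = 0; roots r_1 = 2, r_2 = -2


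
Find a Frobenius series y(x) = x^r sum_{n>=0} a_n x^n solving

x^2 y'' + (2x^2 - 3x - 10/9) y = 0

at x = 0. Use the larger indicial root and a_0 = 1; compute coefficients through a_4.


Write in Frobenius form y'' + (p(x)/x) y' + (q(x)/x^2) y = 0:
  p(x) = 0,  q(x) = 2x^2 - 3x - 10/9.
Indicial equation: r(r-1) + (0) r + (-10/9) = 0 -> roots r_1 = 5/3, r_2 = -2/3.
Take r = r_1 = 5/3. Let y(x) = x^r sum_{n>=0} a_n x^n with a_0 = 1.
Substitute y = x^r sum a_n x^n and match x^{r+n}. The recurrence is
  D(n) a_n - 3 a_{n-1} + 2 a_{n-2} = 0,  where D(n) = (r+n)(r+n-1) + (0)(r+n) + (-10/9).
  a_n = [3 a_{n-1} - 2 a_{n-2}] / D(n).
Since the indicial polynomial factors as (r - r_1)(r - r_2), D(n) = (r_1 + n - r_1)(r_1 + n - r_2) = n(n + 7/3).
Evaluating step by step (a_0 = 1):
  n = 1: D(1) = 1(1 + 7/3) = 10/3; numerator = 3(1) = 3; a_1 = (3)/(10/3) = 9/10
  n = 2: D(2) = 2(2 + 7/3) = 26/3; numerator = 3(9/10) - 2(1) = 7/10; a_2 = (7/10)/(26/3) = 21/260
  n = 3: D(3) = 3(3 + 7/3) = 16; numerator = 3(21/260) - 2(9/10) = -81/52; a_3 = (-81/52)/(16) = -81/832
  n = 4: D(4) = 4(4 + 7/3) = 76/3; numerator = 3(-81/832) - 2(21/260) = -1887/4160; a_4 = (-1887/4160)/(76/3) = -5661/316160

r = 5/3; a_0 = 1; a_1 = 9/10; a_2 = 21/260; a_3 = -81/832; a_4 = -5661/316160


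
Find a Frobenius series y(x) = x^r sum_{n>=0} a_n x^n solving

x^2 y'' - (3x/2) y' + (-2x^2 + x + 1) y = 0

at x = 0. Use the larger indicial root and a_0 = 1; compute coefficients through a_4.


Write in Frobenius form y'' + (p(x)/x) y' + (q(x)/x^2) y = 0:
  p(x) = -3/2,  q(x) = -2x^2 + x + 1.
Indicial equation: r(r-1) + (-3/2) r + (1) = 0 -> roots r_1 = 2, r_2 = 1/2.
Take r = r_1 = 2. Let y(x) = x^r sum_{n>=0} a_n x^n with a_0 = 1.
Substitute y = x^r sum a_n x^n and match x^{r+n}. The recurrence is
  D(n) a_n + 1 a_{n-1} - 2 a_{n-2} = 0,  where D(n) = (r+n)(r+n-1) + (-3/2)(r+n) + (1).
  a_n = [-1 a_{n-1} + 2 a_{n-2}] / D(n).
Since the indicial polynomial factors as (r - r_1)(r - r_2), D(n) = (r_1 + n - r_1)(r_1 + n - r_2) = n(n + 3/2).
Evaluating step by step (a_0 = 1):
  n = 1: D(1) = 1(1 + 3/2) = 5/2; numerator = -1(1) = -1; a_1 = (-1)/(5/2) = -2/5
  n = 2: D(2) = 2(2 + 3/2) = 7; numerator = -1(-2/5) + 2(1) = 12/5; a_2 = (12/5)/(7) = 12/35
  n = 3: D(3) = 3(3 + 3/2) = 27/2; numerator = -1(12/35) + 2(-2/5) = -8/7; a_3 = (-8/7)/(27/2) = -16/189
  n = 4: D(4) = 4(4 + 3/2) = 22; numerator = -1(-16/189) + 2(12/35) = 104/135; a_4 = (104/135)/(22) = 52/1485

r = 2; a_0 = 1; a_1 = -2/5; a_2 = 12/35; a_3 = -16/189; a_4 = 52/1485


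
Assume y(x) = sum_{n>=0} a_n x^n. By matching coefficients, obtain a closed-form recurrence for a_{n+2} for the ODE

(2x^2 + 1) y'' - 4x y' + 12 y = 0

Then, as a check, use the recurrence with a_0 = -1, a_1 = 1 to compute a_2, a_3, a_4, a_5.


Substitute y = sum_n a_n x^n.
(1 + 2 x^2) y'' contributes (n+2)(n+1) a_{n+2} + 2 n(n-1) a_n at x^n.
-4 x y'(x) contributes -4 n a_n at x^n.
12 y(x) contributes 12 a_n at x^n.
Matching x^n: (n+2)(n+1) a_{n+2} + (2 n(n-1) - 4 n + 12) a_n = 0.
Thus a_{n+2} = (-2 n(n-1) + 4 n - 12) / ((n+1)(n+2)) * a_n.

Check with a_0 = -1, a_1 = 1 (apply the recurrence for n = 0, 1, 2, 3): a_0 = -1, a_1 = 1, a_2 = 6, a_3 = -4/3, a_4 = -4, a_5 = 4/5.

a_(n+2) = (-2 n(n-1) + 4 n - 12) / ((n+1)(n+2)) * a_n; check: a_0 = -1, a_1 = 1, a_2 = 6, a_3 = -4/3, a_4 = -4, a_5 = 4/5


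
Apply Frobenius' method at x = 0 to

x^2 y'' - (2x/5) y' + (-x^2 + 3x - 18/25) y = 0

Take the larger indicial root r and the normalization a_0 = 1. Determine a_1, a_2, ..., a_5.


Write in Frobenius form y'' + (p(x)/x) y' + (q(x)/x^2) y = 0:
  p(x) = -2/5,  q(x) = -x^2 + 3x - 18/25.
Indicial equation: r(r-1) + (-2/5) r + (-18/25) = 0 -> roots r_1 = 9/5, r_2 = -2/5.
Take r = r_1 = 9/5. Let y(x) = x^r sum_{n>=0} a_n x^n with a_0 = 1.
Substitute y = x^r sum a_n x^n and match x^{r+n}. The recurrence is
  D(n) a_n + 3 a_{n-1} - 1 a_{n-2} = 0,  where D(n) = (r+n)(r+n-1) + (-2/5)(r+n) + (-18/25).
  a_n = [-3 a_{n-1} + 1 a_{n-2}] / D(n).
Since the indicial polynomial factors as (r - r_1)(r - r_2), D(n) = (r_1 + n - r_1)(r_1 + n - r_2) = n(n + 11/5).
Evaluating step by step (a_0 = 1):
  n = 1: D(1) = 1(1 + 11/5) = 16/5; numerator = -3(1) = -3; a_1 = (-3)/(16/5) = -15/16
  n = 2: D(2) = 2(2 + 11/5) = 42/5; numerator = -3(-15/16) + 1(1) = 61/16; a_2 = (61/16)/(42/5) = 305/672
  n = 3: D(3) = 3(3 + 11/5) = 78/5; numerator = -3(305/672) + 1(-15/16) = -515/224; a_3 = (-515/224)/(78/5) = -2575/17472
  n = 4: D(4) = 4(4 + 11/5) = 124/5; numerator = -3(-2575/17472) + 1(305/672) = 15655/17472; a_4 = (15655/17472)/(124/5) = 2525/69888
  n = 5: D(5) = 5(5 + 11/5) = 36; numerator = -3(2525/69888) + 1(-2575/17472) = -1375/5376; a_5 = (-1375/5376)/(36) = -1375/193536

r = 9/5; a_0 = 1; a_1 = -15/16; a_2 = 305/672; a_3 = -2575/17472; a_4 = 2525/69888; a_5 = -1375/193536


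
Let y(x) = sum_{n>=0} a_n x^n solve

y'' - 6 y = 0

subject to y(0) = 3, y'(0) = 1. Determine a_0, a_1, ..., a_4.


Ansatz: y(x) = sum_{n>=0} a_n x^n, so y'(x) = sum_{n>=1} n a_n x^(n-1) and y''(x) = sum_{n>=2} n(n-1) a_n x^(n-2).
Substitute into P(x) y'' + Q(x) y' + R(x) y = 0 with P(x) = 1, Q(x) = 0, R(x) = -6, and match powers of x.
Initial conditions: a_0 = 3, a_1 = 1.
Setting the coefficient of each power of x to zero and solving order by order (substituting the coefficients already found):
  x^0: 2 a_2 - 6 a_0 = 0  ->  2 a_2 = 6 a_0 = 18  ->  a_2 = 9
  x^1: 6 a_3 - 6 a_1 = 0  ->  6 a_3 = 6 a_1 = 6  ->  a_3 = 1
  x^2: 12 a_4 - 6 a_2 = 0  ->  12 a_4 = 6 a_2 = 54  ->  a_4 = 9/2
Truncated series: y(x) = 3 + x + 9 x^2 + x^3 + (9/2) x^4 + O(x^5).

a_0 = 3; a_1 = 1; a_2 = 9; a_3 = 1; a_4 = 9/2


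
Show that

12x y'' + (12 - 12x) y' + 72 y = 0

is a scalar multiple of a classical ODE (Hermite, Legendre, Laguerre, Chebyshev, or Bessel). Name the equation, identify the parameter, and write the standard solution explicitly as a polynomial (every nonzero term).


All three coefficients share the factor 12; dividing through by 12 gives  x y'' + (1 - x) y' + 6 y = 0.
This matches the Laguerre equation x y'' + (1 - x) y' + n y = 0 with n = 6; the polynomial solution is L_6(x).
With y = sum_k a_k x^k, matching x^k gives (k+1)k a_{k+1} + (k+1) a_{k+1} - k a_k + n a_k = 0, i.e. (k+1)^2 a_{k+1} = (k - n) a_k = (k - 6) a_k. The right side vanishes at k = 6, so the series terminates at degree 6.
Standard normalization L_n(0) = 1 gives a_0 = 1. Work upward with a_{k+1} = (k - 6) a_k / (k+1)^2:
  a_1 = (0 - 6)(1) / 1^2 = -6/1 = -6
  a_2 = (1 - 6)(-6) / 2^2 = 30/4 = 15/2
  a_3 = (2 - 6)(15/2) / 3^2 = -30/9 = -10/3
  a_4 = (3 - 6)(-10/3) / 4^2 = 10/16 = 5/8
  a_5 = (4 - 6)(5/8) / 5^2 = (-5/4)/25 = -1/20
  a_6 = (5 - 6)(-1/20) / 6^2 = (1/20)/36 = 1/720
Hence L_6(x) = x^6/720 - x^5/20 + 5 x^4/8 - 10 x^3/3 + 15 x^2/2 - 6 x + 1.

L_6(x); series = x^6/720 - x^5/20 + 5 x^4/8 - 10 x^3/3 + 15 x^2/2 - 6 x + 1


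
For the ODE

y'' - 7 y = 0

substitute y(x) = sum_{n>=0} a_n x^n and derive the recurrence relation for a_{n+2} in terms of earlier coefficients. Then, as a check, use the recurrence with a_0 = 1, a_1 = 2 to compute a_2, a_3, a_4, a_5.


Substitute y = sum_n a_n x^n into y'' + (const) y = 0.
y''(x) = sum_{n>=0} (n+2)(n+1) a_{n+2} x^n.
The ODE becomes sum_n [(n+2)(n+1) a_{n+2} - 7 a_n] x^n = 0.
Setting each coefficient to zero gives the recurrence:
  (n+2)(n+1) a_{n+2} - 7 a_n = 0,
  a_{n+2} = 7 / ((n+1)(n+2)) a_n.

Check with a_0 = 1, a_1 = 2 (apply the recurrence for n = 0, 1, 2, 3): a_0 = 1, a_1 = 2, a_2 = 7/2, a_3 = 7/3, a_4 = 49/24, a_5 = 49/60.

a_{n+2} = 7/((n+1)(n+2)) * a_n; check: a_0 = 1, a_1 = 2, a_2 = 7/2, a_3 = 7/3, a_4 = 49/24, a_5 = 49/60


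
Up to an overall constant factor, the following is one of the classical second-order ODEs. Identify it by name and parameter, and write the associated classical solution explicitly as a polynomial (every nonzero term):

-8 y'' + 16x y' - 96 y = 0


All three coefficients share the factor -8; dividing through by -8 gives  y'' - 2x y' + 12 y = 0.
This matches the Hermite equation y'' - 2x y' + 2n y = 0 with 2n = 12, so n = 6; the polynomial solution is H_6(x).
With y = sum_k a_k x^k, matching x^k gives (k+2)(k+1) a_{k+2} = 2(k - n) a_k = 2(k - 6) a_k. The right side vanishes at k = 6, so the series with the parity of 6 terminates at degree 6.
Standard normalization: leading coefficient of H_n is 2^n, so a_6 = 2^6 = 64. Work downward with a_k = (k+1)(k+2) a_{k+2} / (2(k - n)):
  a_4 = (5)(6)(64) / (2(4 - 6)) = 1920/(-4) = -480
  a_2 = (3)(4)(-480) / (2(2 - 6)) = -5760/(-8) = 720
  a_0 = (1)(2)(720) / (2(0 - 6)) = 1440/(-12) = -120
Hence H_6(x) = 64 x^6 - 480 x^4 + 720 x^2 - 120.

H_6(x); series = 64 x^6 - 480 x^4 + 720 x^2 - 120


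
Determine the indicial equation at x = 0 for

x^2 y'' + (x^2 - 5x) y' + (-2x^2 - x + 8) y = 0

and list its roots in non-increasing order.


Divide by x^2 to reach normal form y'' + P_1(x) y' + P_2(x) y = 0 with P_1(x) = 1 - 5/x and P_2(x) = -2 - 1/x + 8/x^2.
x = 0 is a singular point because the y'-coefficient 1 - 5/x has a pole at x = 0 and the y-coefficient -2 - 1/x + 8/x^2 has a pole at x = 0.
It is a regular singular point because x P_1(x) = p(x) = x - 5 and x^2 P_2(x) = q(x) = -2x^2 - x + 8 are polynomials, hence analytic at x = 0.
p(0) = -5,  q(0) = 8.
Indicial equation: r(r-1) + p(0) r + q(0) = 0, i.e. r^2 + (p(0) - 1) r + q(0) = 0, i.e. r^2 - 6 r + 8 = 0.
Discriminant: (-6)^2 - 4(8) = 4, so r = (6 ± 2)/2.
Solving: r_1 = 4, r_2 = 2.

indicial: r^2 - 6 r + 8 = 0; roots r_1 = 4, r_2 = 2


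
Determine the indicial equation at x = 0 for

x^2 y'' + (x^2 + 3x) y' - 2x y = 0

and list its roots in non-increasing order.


Divide by x^2 to reach normal form y'' + P_1(x) y' + P_2(x) y = 0 with P_1(x) = 1 + 3/x and P_2(x) = -2/x.
x = 0 is a singular point because the y'-coefficient 1 + 3/x has a pole at x = 0 and the y-coefficient -2/x has a pole at x = 0.
It is a regular singular point because x P_1(x) = p(x) = x + 3 and x^2 P_2(x) = q(x) = -2x are polynomials, hence analytic at x = 0.
p(0) = 3,  q(0) = 0.
Indicial equation: r(r-1) + p(0) r + q(0) = 0, i.e. r^2 + (p(0) - 1) r + q(0) = 0, i.e. r^2 + 2 r = 0.
Discriminant: (2)^2 - 4(0) = 4, so r = (-2 ± 2)/2.
Solving: r_1 = 0, r_2 = -2.

indicial: r^2 + 2 r = 0; roots r_1 = 0, r_2 = -2


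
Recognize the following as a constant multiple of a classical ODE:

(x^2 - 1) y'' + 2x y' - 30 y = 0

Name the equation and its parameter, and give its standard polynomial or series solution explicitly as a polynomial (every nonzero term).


All three coefficients share the factor -1; dividing through by -1 gives  (1 - x^2) y'' - 2x y' + 30 y = 0.
This matches the Legendre equation (1 - x^2) y'' - 2x y' + n(n+1) y = 0 (note the -2x y' term) with n(n+1) = 30, so n = 5; the polynomial solution is P_5(x).
With y = sum_k a_k x^k, matching x^k gives (k+2)(k+1) a_{k+2} = [k(k+1) - n(n+1)] a_k = (k - 5)(k + 6) a_k. The right side vanishes at k = 5, so the series with the parity of 5 terminates at degree 5.
Standard normalization (P_n(1) = 1): leading coefficient (2n)!/(2^n (n!)^2) = 3628800/(32*14400) = 63/8, so a_5 = 63/8. Work downward with a_k = (k+1)(k+2) a_{k+2} / ((k - 5)(k + 6)):
  a_3 = (4)(5)(63/8) / ((3 - 5)(3 + 6)) = (315/2)/(-18) = -35/4
  a_1 = (2)(3)(-35/4) / ((1 - 5)(1 + 6)) = (-105/2)/(-28) = 15/8
Hence P_5(x) = 63 x^5/8 - 35 x^3/4 + 15 x/8.

P_5(x); series = 63 x^5/8 - 35 x^3/4 + 15 x/8


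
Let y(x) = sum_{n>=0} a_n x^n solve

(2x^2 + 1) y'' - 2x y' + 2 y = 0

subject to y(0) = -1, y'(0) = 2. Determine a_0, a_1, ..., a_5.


Ansatz: y(x) = sum_{n>=0} a_n x^n, so y'(x) = sum_{n>=1} n a_n x^(n-1) and y''(x) = sum_{n>=2} n(n-1) a_n x^(n-2).
Substitute into P(x) y'' + Q(x) y' + R(x) y = 0 with P(x) = 2x^2 + 1, Q(x) = -2x, R(x) = 2, and match powers of x.
Initial conditions: a_0 = -1, a_1 = 2.
Setting the coefficient of each power of x to zero and solving order by order (substituting the coefficients already found):
  x^0: 2 a_2 + 2 a_0 = 0  ->  2 a_2 = -2 a_0 = 2  ->  a_2 = 1
  x^1: 6 a_3 = 0  ->  a_3 = 0
  x^2: 12 a_4 + 2 a_2 = 0  ->  12 a_4 = -2 a_2 = -2  ->  a_4 = -1/6
  x^3: 20 a_5 + 8 a_3 = 0  ->  20 a_5 = -8 a_3 = 0  ->  a_5 = 0
Truncated series: y(x) = -1 + 2 x + x^2 - (1/6) x^4 + O(x^6).

a_0 = -1; a_1 = 2; a_2 = 1; a_3 = 0; a_4 = -1/6; a_5 = 0


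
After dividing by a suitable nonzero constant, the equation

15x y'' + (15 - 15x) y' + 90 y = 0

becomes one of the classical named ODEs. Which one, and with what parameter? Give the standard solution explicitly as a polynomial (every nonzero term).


All three coefficients share the factor 15; dividing through by 15 gives  x y'' + (1 - x) y' + 6 y = 0.
This matches the Laguerre equation x y'' + (1 - x) y' + n y = 0 with n = 6; the polynomial solution is L_6(x).
With y = sum_k a_k x^k, matching x^k gives (k+1)k a_{k+1} + (k+1) a_{k+1} - k a_k + n a_k = 0, i.e. (k+1)^2 a_{k+1} = (k - n) a_k = (k - 6) a_k. The right side vanishes at k = 6, so the series terminates at degree 6.
Standard normalization L_n(0) = 1 gives a_0 = 1. Work upward with a_{k+1} = (k - 6) a_k / (k+1)^2:
  a_1 = (0 - 6)(1) / 1^2 = -6/1 = -6
  a_2 = (1 - 6)(-6) / 2^2 = 30/4 = 15/2
  a_3 = (2 - 6)(15/2) / 3^2 = -30/9 = -10/3
  a_4 = (3 - 6)(-10/3) / 4^2 = 10/16 = 5/8
  a_5 = (4 - 6)(5/8) / 5^2 = (-5/4)/25 = -1/20
  a_6 = (5 - 6)(-1/20) / 6^2 = (1/20)/36 = 1/720
Hence L_6(x) = x^6/720 - x^5/20 + 5 x^4/8 - 10 x^3/3 + 15 x^2/2 - 6 x + 1.

L_6(x); series = x^6/720 - x^5/20 + 5 x^4/8 - 10 x^3/3 + 15 x^2/2 - 6 x + 1


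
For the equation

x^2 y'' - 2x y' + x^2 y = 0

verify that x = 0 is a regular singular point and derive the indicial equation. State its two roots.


Divide by x^2 to reach normal form y'' + P_1(x) y' + P_2(x) y = 0 with P_1(x) = -2/x and P_2(x) = 1.
x = 0 is a singular point because the y'-coefficient -2/x has a pole at x = 0.
It is a regular singular point because x P_1(x) = p(x) = -2 and x^2 P_2(x) = q(x) = x^2 are polynomials, hence analytic at x = 0.
p(0) = -2,  q(0) = 0.
Indicial equation: r(r-1) + p(0) r + q(0) = 0, i.e. r^2 + (p(0) - 1) r + q(0) = 0, i.e. r^2 - 3 r = 0.
Discriminant: (-3)^2 - 4(0) = 9, so r = (3 ± 3)/2.
Solving: r_1 = 3, r_2 = 0.

indicial: r^2 - 3 r = 0; roots r_1 = 3, r_2 = 0


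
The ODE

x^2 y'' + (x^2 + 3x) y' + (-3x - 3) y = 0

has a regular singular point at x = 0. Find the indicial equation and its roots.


Divide by x^2 to reach normal form y'' + P_1(x) y' + P_2(x) y = 0 with P_1(x) = 1 + 3/x and P_2(x) = -3/x - 3/x^2.
x = 0 is a singular point because the y'-coefficient 1 + 3/x has a pole at x = 0 and the y-coefficient -3/x - 3/x^2 has a pole at x = 0.
It is a regular singular point because x P_1(x) = p(x) = x + 3 and x^2 P_2(x) = q(x) = -3x - 3 are polynomials, hence analytic at x = 0.
p(0) = 3,  q(0) = -3.
Indicial equation: r(r-1) + p(0) r + q(0) = 0, i.e. r^2 + (p(0) - 1) r + q(0) = 0, i.e. r^2 + 2 r - 3 = 0.
Discriminant: (2)^2 - 4(-3) = 16, so r = (-2 ± 4)/2.
Solving: r_1 = 1, r_2 = -3.

indicial: r^2 + 2 r - 3 = 0; roots r_1 = 1, r_2 = -3


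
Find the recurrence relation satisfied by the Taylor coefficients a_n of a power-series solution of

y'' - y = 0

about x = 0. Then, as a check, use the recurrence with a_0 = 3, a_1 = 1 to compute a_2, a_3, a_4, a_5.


Substitute y = sum_n a_n x^n into y'' + (const) y = 0.
y''(x) = sum_{n>=0} (n+2)(n+1) a_{n+2} x^n.
The ODE becomes sum_n [(n+2)(n+1) a_{n+2} - 1 a_n] x^n = 0.
Setting each coefficient to zero gives the recurrence:
  (n+2)(n+1) a_{n+2} - 1 a_n = 0,
  a_{n+2} = 1 / ((n+1)(n+2)) a_n.

Check with a_0 = 3, a_1 = 1 (apply the recurrence for n = 0, 1, 2, 3): a_0 = 3, a_1 = 1, a_2 = 3/2, a_3 = 1/6, a_4 = 1/8, a_5 = 1/120.

a_{n+2} = 1/((n+1)(n+2)) * a_n; check: a_0 = 3, a_1 = 1, a_2 = 3/2, a_3 = 1/6, a_4 = 1/8, a_5 = 1/120


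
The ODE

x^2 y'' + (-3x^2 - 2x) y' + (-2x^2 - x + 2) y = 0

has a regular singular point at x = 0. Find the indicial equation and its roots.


Divide by x^2 to reach normal form y'' + P_1(x) y' + P_2(x) y = 0 with P_1(x) = -3 - 2/x and P_2(x) = -2 - 1/x + 2/x^2.
x = 0 is a singular point because the y'-coefficient -3 - 2/x has a pole at x = 0 and the y-coefficient -2 - 1/x + 2/x^2 has a pole at x = 0.
It is a regular singular point because x P_1(x) = p(x) = -3x - 2 and x^2 P_2(x) = q(x) = -2x^2 - x + 2 are polynomials, hence analytic at x = 0.
p(0) = -2,  q(0) = 2.
Indicial equation: r(r-1) + p(0) r + q(0) = 0, i.e. r^2 + (p(0) - 1) r + q(0) = 0, i.e. r^2 - 3 r + 2 = 0.
Discriminant: (-3)^2 - 4(2) = 1, so r = (3 ± 1)/2.
Solving: r_1 = 2, r_2 = 1.

indicial: r^2 - 3 r + 2 = 0; roots r_1 = 2, r_2 = 1


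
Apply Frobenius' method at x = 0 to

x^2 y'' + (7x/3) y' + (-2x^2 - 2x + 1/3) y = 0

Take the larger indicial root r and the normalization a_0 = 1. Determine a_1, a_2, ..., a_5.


Write in Frobenius form y'' + (p(x)/x) y' + (q(x)/x^2) y = 0:
  p(x) = 7/3,  q(x) = -2x^2 - 2x + 1/3.
Indicial equation: r(r-1) + (7/3) r + (1/3) = 0 -> roots r_1 = -1/3, r_2 = -1.
Take r = r_1 = -1/3. Let y(x) = x^r sum_{n>=0} a_n x^n with a_0 = 1.
Substitute y = x^r sum a_n x^n and match x^{r+n}. The recurrence is
  D(n) a_n - 2 a_{n-1} - 2 a_{n-2} = 0,  where D(n) = (r+n)(r+n-1) + (7/3)(r+n) + (1/3).
  a_n = [2 a_{n-1} + 2 a_{n-2}] / D(n).
Since the indicial polynomial factors as (r - r_1)(r - r_2), D(n) = (r_1 + n - r_1)(r_1 + n - r_2) = n(n + 2/3).
Evaluating step by step (a_0 = 1):
  n = 1: D(1) = 1(1 + 2/3) = 5/3; numerator = 2(1) = 2; a_1 = (2)/(5/3) = 6/5
  n = 2: D(2) = 2(2 + 2/3) = 16/3; numerator = 2(6/5) + 2(1) = 22/5; a_2 = (22/5)/(16/3) = 33/40
  n = 3: D(3) = 3(3 + 2/3) = 11; numerator = 2(33/40) + 2(6/5) = 81/20; a_3 = (81/20)/(11) = 81/220
  n = 4: D(4) = 4(4 + 2/3) = 56/3; numerator = 2(81/220) + 2(33/40) = 105/44; a_4 = (105/44)/(56/3) = 45/352
  n = 5: D(5) = 5(5 + 2/3) = 85/3; numerator = 2(45/352) + 2(81/220) = 873/880; a_5 = (873/880)/(85/3) = 2619/74800

r = -1/3; a_0 = 1; a_1 = 6/5; a_2 = 33/40; a_3 = 81/220; a_4 = 45/352; a_5 = 2619/74800


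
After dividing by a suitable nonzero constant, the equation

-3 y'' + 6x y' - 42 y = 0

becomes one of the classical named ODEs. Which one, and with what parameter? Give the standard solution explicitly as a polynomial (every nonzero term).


All three coefficients share the factor -3; dividing through by -3 gives  y'' - 2x y' + 14 y = 0.
This matches the Hermite equation y'' - 2x y' + 2n y = 0 with 2n = 14, so n = 7; the polynomial solution is H_7(x).
With y = sum_k a_k x^k, matching x^k gives (k+2)(k+1) a_{k+2} = 2(k - n) a_k = 2(k - 7) a_k. The right side vanishes at k = 7, so the series with the parity of 7 terminates at degree 7.
Standard normalization: leading coefficient of H_n is 2^n, so a_7 = 2^7 = 128. Work downward with a_k = (k+1)(k+2) a_{k+2} / (2(k - n)):
  a_5 = (6)(7)(128) / (2(5 - 7)) = 5376/(-4) = -1344
  a_3 = (4)(5)(-1344) / (2(3 - 7)) = -26880/(-8) = 3360
  a_1 = (2)(3)(3360) / (2(1 - 7)) = 20160/(-12) = -1680
Hence H_7(x) = 128 x^7 - 1344 x^5 + 3360 x^3 - 1680 x.

H_7(x); series = 128 x^7 - 1344 x^5 + 3360 x^3 - 1680 x


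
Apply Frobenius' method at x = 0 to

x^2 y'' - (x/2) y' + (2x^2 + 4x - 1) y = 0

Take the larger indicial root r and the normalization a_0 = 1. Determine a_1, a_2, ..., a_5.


Write in Frobenius form y'' + (p(x)/x) y' + (q(x)/x^2) y = 0:
  p(x) = -1/2,  q(x) = 2x^2 + 4x - 1.
Indicial equation: r(r-1) + (-1/2) r + (-1) = 0 -> roots r_1 = 2, r_2 = -1/2.
Take r = r_1 = 2. Let y(x) = x^r sum_{n>=0} a_n x^n with a_0 = 1.
Substitute y = x^r sum a_n x^n and match x^{r+n}. The recurrence is
  D(n) a_n + 4 a_{n-1} + 2 a_{n-2} = 0,  where D(n) = (r+n)(r+n-1) + (-1/2)(r+n) + (-1).
  a_n = [-4 a_{n-1} - 2 a_{n-2}] / D(n).
Since the indicial polynomial factors as (r - r_1)(r - r_2), D(n) = (r_1 + n - r_1)(r_1 + n - r_2) = n(n + 5/2).
Evaluating step by step (a_0 = 1):
  n = 1: D(1) = 1(1 + 5/2) = 7/2; numerator = -4(1) = -4; a_1 = (-4)/(7/2) = -8/7
  n = 2: D(2) = 2(2 + 5/2) = 9; numerator = -4(-8/7) - 2(1) = 18/7; a_2 = (18/7)/(9) = 2/7
  n = 3: D(3) = 3(3 + 5/2) = 33/2; numerator = -4(2/7) - 2(-8/7) = 8/7; a_3 = (8/7)/(33/2) = 16/231
  n = 4: D(4) = 4(4 + 5/2) = 26; numerator = -4(16/231) - 2(2/7) = -28/33; a_4 = (-28/33)/(26) = -14/429
  n = 5: D(5) = 5(5 + 5/2) = 75/2; numerator = -4(-14/429) - 2(16/231) = -8/1001; a_5 = (-8/1001)/(75/2) = -16/75075

r = 2; a_0 = 1; a_1 = -8/7; a_2 = 2/7; a_3 = 16/231; a_4 = -14/429; a_5 = -16/75075


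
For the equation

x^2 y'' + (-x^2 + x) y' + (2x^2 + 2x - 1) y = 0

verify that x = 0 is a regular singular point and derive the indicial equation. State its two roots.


Divide by x^2 to reach normal form y'' + P_1(x) y' + P_2(x) y = 0 with P_1(x) = -1 + 1/x and P_2(x) = 2 + 2/x - 1/x^2.
x = 0 is a singular point because the y'-coefficient -1 + 1/x has a pole at x = 0 and the y-coefficient 2 + 2/x - 1/x^2 has a pole at x = 0.
It is a regular singular point because x P_1(x) = p(x) = 1 - x and x^2 P_2(x) = q(x) = 2x^2 + 2x - 1 are polynomials, hence analytic at x = 0.
p(0) = 1,  q(0) = -1.
Indicial equation: r(r-1) + p(0) r + q(0) = 0, i.e. r^2 + (p(0) - 1) r + q(0) = 0, i.e. r^2 - 1 = 0.
Discriminant: (0)^2 - 4(-1) = 4, so r = (0 ± 2)/2.
Solving: r_1 = 1, r_2 = -1.

indicial: r^2 - 1 = 0; roots r_1 = 1, r_2 = -1


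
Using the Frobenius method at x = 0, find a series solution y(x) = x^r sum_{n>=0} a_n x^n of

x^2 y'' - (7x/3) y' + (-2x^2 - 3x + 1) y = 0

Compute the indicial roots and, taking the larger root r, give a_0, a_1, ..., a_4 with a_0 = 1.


Write in Frobenius form y'' + (p(x)/x) y' + (q(x)/x^2) y = 0:
  p(x) = -7/3,  q(x) = -2x^2 - 3x + 1.
Indicial equation: r(r-1) + (-7/3) r + (1) = 0 -> roots r_1 = 3, r_2 = 1/3.
Take r = r_1 = 3. Let y(x) = x^r sum_{n>=0} a_n x^n with a_0 = 1.
Substitute y = x^r sum a_n x^n and match x^{r+n}. The recurrence is
  D(n) a_n - 3 a_{n-1} - 2 a_{n-2} = 0,  where D(n) = (r+n)(r+n-1) + (-7/3)(r+n) + (1).
  a_n = [3 a_{n-1} + 2 a_{n-2}] / D(n).
Since the indicial polynomial factors as (r - r_1)(r - r_2), D(n) = (r_1 + n - r_1)(r_1 + n - r_2) = n(n + 8/3).
Evaluating step by step (a_0 = 1):
  n = 1: D(1) = 1(1 + 8/3) = 11/3; numerator = 3(1) = 3; a_1 = (3)/(11/3) = 9/11
  n = 2: D(2) = 2(2 + 8/3) = 28/3; numerator = 3(9/11) + 2(1) = 49/11; a_2 = (49/11)/(28/3) = 21/44
  n = 3: D(3) = 3(3 + 8/3) = 17; numerator = 3(21/44) + 2(9/11) = 135/44; a_3 = (135/44)/(17) = 135/748
  n = 4: D(4) = 4(4 + 8/3) = 80/3; numerator = 3(135/748) + 2(21/44) = 1119/748; a_4 = (1119/748)/(80/3) = 3357/59840

r = 3; a_0 = 1; a_1 = 9/11; a_2 = 21/44; a_3 = 135/748; a_4 = 3357/59840


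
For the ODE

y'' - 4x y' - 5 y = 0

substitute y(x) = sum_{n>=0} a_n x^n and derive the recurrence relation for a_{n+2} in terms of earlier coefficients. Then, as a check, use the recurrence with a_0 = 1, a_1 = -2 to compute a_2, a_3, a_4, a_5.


Substitute y = sum_n a_n x^n.
y''(x) has coefficient (n+2)(n+1) a_{n+2} at x^n;
-4 x y'(x) has coefficient -4 n a_n at x^n (shift);
-5 y(x) has coefficient -5 a_n at x^n.
Matching x^n: (n+2)(n+1) a_{n+2} + (-4n - 5) a_n = 0.
Thus a_{n+2} = (4n + 5) / ((n+1)(n+2)) * a_n.

Check with a_0 = 1, a_1 = -2 (apply the recurrence for n = 0, 1, 2, 3): a_0 = 1, a_1 = -2, a_2 = 5/2, a_3 = -3, a_4 = 65/24, a_5 = -51/20.

a_(n+2) = (4n + 5) / ((n+1)(n+2)) * a_n; check: a_0 = 1, a_1 = -2, a_2 = 5/2, a_3 = -3, a_4 = 65/24, a_5 = -51/20


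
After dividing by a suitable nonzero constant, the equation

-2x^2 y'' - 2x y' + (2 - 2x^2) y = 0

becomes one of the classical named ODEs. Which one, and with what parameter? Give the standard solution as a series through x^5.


All three coefficients share the factor -2; dividing through by -2 gives  x^2 y'' + x y' + (x^2 - 1) y = 0.
This matches the Bessel equation x^2 y'' + x y' + (x^2 - nu^2) y = 0 with nu^2 = 1, so nu = 1; the solution bounded at x = 0 is J_1(x).
Frobenius at x = 0: indicial roots ±nu; for r = nu the recurrence k(k + 2nu) c_k = -c_{k-2} gives the standard series J_nu(x) = sum_{k>=0} (-1)^k / (k! (k+nu)!) (x/2)^(2k+nu). Evaluate the first 3 terms:
  k = 0: (-1)^0 / (0! * 1! * 2^1) x^1 = 1/(1*1*2) x^1 = (1/2) x^1
  k = 1: (-1)^1 / (1! * 2! * 2^3) x^3 = -1/(1*2*8) x^3 = (-1/16) x^3
  k = 2: (-1)^2 / (2! * 3! * 2^5) x^5 = 1/(2*6*32) x^5 = (1/384) x^5
Hence J_1(x) = x^5/384 - x^3/16 + x/2 + ....

J_1(x); series = x^5/384 - x^3/16 + x/2


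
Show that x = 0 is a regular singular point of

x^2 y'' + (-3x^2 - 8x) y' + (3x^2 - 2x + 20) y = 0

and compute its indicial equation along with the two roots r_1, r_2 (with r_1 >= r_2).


Divide by x^2 to reach normal form y'' + P_1(x) y' + P_2(x) y = 0 with P_1(x) = -3 - 8/x and P_2(x) = 3 - 2/x + 20/x^2.
x = 0 is a singular point because the y'-coefficient -3 - 8/x has a pole at x = 0 and the y-coefficient 3 - 2/x + 20/x^2 has a pole at x = 0.
It is a regular singular point because x P_1(x) = p(x) = -3x - 8 and x^2 P_2(x) = q(x) = 3x^2 - 2x + 20 are polynomials, hence analytic at x = 0.
p(0) = -8,  q(0) = 20.
Indicial equation: r(r-1) + p(0) r + q(0) = 0, i.e. r^2 + (p(0) - 1) r + q(0) = 0, i.e. r^2 - 9 r + 20 = 0.
Discriminant: (-9)^2 - 4(20) = 1, so r = (9 ± 1)/2.
Solving: r_1 = 5, r_2 = 4.

indicial: r^2 - 9 r + 20 = 0; roots r_1 = 5, r_2 = 4


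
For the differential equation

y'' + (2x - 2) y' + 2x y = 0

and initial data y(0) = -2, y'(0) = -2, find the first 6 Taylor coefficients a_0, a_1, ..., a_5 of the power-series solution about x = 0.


Ansatz: y(x) = sum_{n>=0} a_n x^n, so y'(x) = sum_{n>=1} n a_n x^(n-1) and y''(x) = sum_{n>=2} n(n-1) a_n x^(n-2).
Substitute into P(x) y'' + Q(x) y' + R(x) y = 0 with P(x) = 1, Q(x) = 2x - 2, R(x) = 2x, and match powers of x.
Initial conditions: a_0 = -2, a_1 = -2.
Setting the coefficient of each power of x to zero and solving order by order (substituting the coefficients already found):
  x^0: 2 a_2 - 2 a_1 = 0  ->  2 a_2 = 2 a_1 = -4  ->  a_2 = -2
  x^1: 6 a_3 - 4 a_2 + 2 a_1 + 2 a_0 = 0  ->  6 a_3 = 4 a_2 - 2 a_1 - 2 a_0 = 0  ->  a_3 = 0
  x^2: 12 a_4 - 6 a_3 + 4 a_2 + 2 a_1 = 0  ->  12 a_4 = 6 a_3 - 4 a_2 - 2 a_1 = 12  ->  a_4 = 1
  x^3: 20 a_5 - 8 a_4 + 6 a_3 + 2 a_2 = 0  ->  20 a_5 = 8 a_4 - 6 a_3 - 2 a_2 = 12  ->  a_5 = 3/5
Truncated series: y(x) = -2 - 2 x - 2 x^2 + x^4 + (3/5) x^5 + O(x^6).

a_0 = -2; a_1 = -2; a_2 = -2; a_3 = 0; a_4 = 1; a_5 = 3/5


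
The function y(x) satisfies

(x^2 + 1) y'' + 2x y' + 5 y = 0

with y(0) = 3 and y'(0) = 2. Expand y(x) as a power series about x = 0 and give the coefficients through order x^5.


Ansatz: y(x) = sum_{n>=0} a_n x^n, so y'(x) = sum_{n>=1} n a_n x^(n-1) and y''(x) = sum_{n>=2} n(n-1) a_n x^(n-2).
Substitute into P(x) y'' + Q(x) y' + R(x) y = 0 with P(x) = x^2 + 1, Q(x) = 2x, R(x) = 5, and match powers of x.
Initial conditions: a_0 = 3, a_1 = 2.
Setting the coefficient of each power of x to zero and solving order by order (substituting the coefficients already found):
  x^0: 2 a_2 + 5 a_0 = 0  ->  2 a_2 = -5 a_0 = -15  ->  a_2 = -15/2
  x^1: 6 a_3 + 7 a_1 = 0  ->  6 a_3 = -7 a_1 = -14  ->  a_3 = -7/3
  x^2: 12 a_4 + 11 a_2 = 0  ->  12 a_4 = -11 a_2 = 165/2  ->  a_4 = 55/8
  x^3: 20 a_5 + 17 a_3 = 0  ->  20 a_5 = -17 a_3 = 119/3  ->  a_5 = 119/60
Truncated series: y(x) = 3 + 2 x - (15/2) x^2 - (7/3) x^3 + (55/8) x^4 + (119/60) x^5 + O(x^6).

a_0 = 3; a_1 = 2; a_2 = -15/2; a_3 = -7/3; a_4 = 55/8; a_5 = 119/60


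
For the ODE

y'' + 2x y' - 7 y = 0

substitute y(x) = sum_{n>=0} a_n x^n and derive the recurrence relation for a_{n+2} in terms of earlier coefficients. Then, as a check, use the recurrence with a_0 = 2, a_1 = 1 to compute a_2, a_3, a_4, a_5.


Substitute y = sum_n a_n x^n.
y''(x) has coefficient (n+2)(n+1) a_{n+2} at x^n;
2 x y'(x) has coefficient 2 n a_n at x^n (shift);
-7 y(x) has coefficient -7 a_n at x^n.
Matching x^n: (n+2)(n+1) a_{n+2} + (2n - 7) a_n = 0.
Thus a_{n+2} = (-2n + 7) / ((n+1)(n+2)) * a_n.

Check with a_0 = 2, a_1 = 1 (apply the recurrence for n = 0, 1, 2, 3): a_0 = 2, a_1 = 1, a_2 = 7, a_3 = 5/6, a_4 = 7/4, a_5 = 1/24.

a_(n+2) = (-2n + 7) / ((n+1)(n+2)) * a_n; check: a_0 = 2, a_1 = 1, a_2 = 7, a_3 = 5/6, a_4 = 7/4, a_5 = 1/24


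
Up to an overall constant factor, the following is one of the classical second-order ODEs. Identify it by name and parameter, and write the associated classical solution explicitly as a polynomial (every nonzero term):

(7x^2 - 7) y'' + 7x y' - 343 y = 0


All three coefficients share the factor -7; dividing through by -7 gives  (1 - x^2) y'' - x y' + 49 y = 0.
This matches the Chebyshev equation (1 - x^2) y'' - x y' + n^2 y = 0 (note the -x y' term, not -2x y') with n^2 = 49, so n = 7; the polynomial solution is T_7(x).
With y = sum_k a_k x^k, matching x^k gives (k+2)(k+1) a_{k+2} = (k^2 - n^2) a_k = (k - 7)(k + 7) a_k. The right side vanishes at k = 7, so the series with the parity of 7 terminates at degree 7.
Standard normalization: leading coefficient of T_n is 2^(n-1), so a_7 = 2^6 = 64. Work downward with a_k = (k+1)(k+2) a_{k+2} / ((k - 7)(k + 7)):
  a_5 = (6)(7)(64) / ((5 - 7)(5 + 7)) = 2688/(-24) = -112
  a_3 = (4)(5)(-112) / ((3 - 7)(3 + 7)) = -2240/(-40) = 56
  a_1 = (2)(3)(56) / ((1 - 7)(1 + 7)) = 336/(-48) = -7
Hence T_7(x) = 64 x^7 - 112 x^5 + 56 x^3 - 7 x.

T_7(x); series = 64 x^7 - 112 x^5 + 56 x^3 - 7 x


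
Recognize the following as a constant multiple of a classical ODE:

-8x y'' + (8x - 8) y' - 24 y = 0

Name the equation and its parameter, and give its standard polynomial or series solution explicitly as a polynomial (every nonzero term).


All three coefficients share the factor -8; dividing through by -8 gives  x y'' + (1 - x) y' + 3 y = 0.
This matches the Laguerre equation x y'' + (1 - x) y' + n y = 0 with n = 3; the polynomial solution is L_3(x).
With y = sum_k a_k x^k, matching x^k gives (k+1)k a_{k+1} + (k+1) a_{k+1} - k a_k + n a_k = 0, i.e. (k+1)^2 a_{k+1} = (k - n) a_k = (k - 3) a_k. The right side vanishes at k = 3, so the series terminates at degree 3.
Standard normalization L_n(0) = 1 gives a_0 = 1. Work upward with a_{k+1} = (k - 3) a_k / (k+1)^2:
  a_1 = (0 - 3)(1) / 1^2 = -3/1 = -3
  a_2 = (1 - 3)(-3) / 2^2 = 6/4 = 3/2
  a_3 = (2 - 3)(3/2) / 3^2 = (-3/2)/9 = -1/6
Hence L_3(x) = -x^3/6 + 3 x^2/2 - 3 x + 1.

L_3(x); series = -x^3/6 + 3 x^2/2 - 3 x + 1


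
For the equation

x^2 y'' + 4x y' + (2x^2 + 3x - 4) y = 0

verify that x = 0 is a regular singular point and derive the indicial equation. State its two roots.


Divide by x^2 to reach normal form y'' + P_1(x) y' + P_2(x) y = 0 with P_1(x) = 4/x and P_2(x) = 2 + 3/x - 4/x^2.
x = 0 is a singular point because the y'-coefficient 4/x has a pole at x = 0 and the y-coefficient 2 + 3/x - 4/x^2 has a pole at x = 0.
It is a regular singular point because x P_1(x) = p(x) = 4 and x^2 P_2(x) = q(x) = 2x^2 + 3x - 4 are polynomials, hence analytic at x = 0.
p(0) = 4,  q(0) = -4.
Indicial equation: r(r-1) + p(0) r + q(0) = 0, i.e. r^2 + (p(0) - 1) r + q(0) = 0, i.e. r^2 + 3 r - 4 = 0.
Discriminant: (3)^2 - 4(-4) = 25, so r = (-3 ± 5)/2.
Solving: r_1 = 1, r_2 = -4.

indicial: r^2 + 3 r - 4 = 0; roots r_1 = 1, r_2 = -4
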